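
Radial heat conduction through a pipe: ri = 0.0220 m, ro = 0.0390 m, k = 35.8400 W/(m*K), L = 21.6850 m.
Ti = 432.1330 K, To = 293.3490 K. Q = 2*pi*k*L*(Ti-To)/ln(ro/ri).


dT = 138.7840 K
ln(ro/ri) = 0.5725
Q = 2*pi*35.8400*21.6850*138.7840 / 0.5725 = 1183740.8799 W

1183740.8799 W


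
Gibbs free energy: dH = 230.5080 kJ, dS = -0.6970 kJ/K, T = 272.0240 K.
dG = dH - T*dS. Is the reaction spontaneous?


T*dS = 272.0240 * -0.6970 = -189.6007 kJ
dG = 230.5080 + 189.6007 = 420.1087 kJ (non-spontaneous)

dG = 420.1087 kJ, non-spontaneous


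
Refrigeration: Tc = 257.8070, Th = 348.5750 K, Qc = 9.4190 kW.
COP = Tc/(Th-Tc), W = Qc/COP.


COP = 257.8070 / 90.7680 = 2.8403
W = 9.4190 / 2.8403 = 3.3162 kW

COP = 2.8403, W = 3.3162 kW


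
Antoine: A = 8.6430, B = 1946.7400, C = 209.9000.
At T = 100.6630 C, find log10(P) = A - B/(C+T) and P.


C+T = 310.5630
B/(C+T) = 6.2684
log10(P) = 8.6430 - 6.2684 = 2.3746
P = 10^2.3746 = 236.9070 mmHg

236.9070 mmHg


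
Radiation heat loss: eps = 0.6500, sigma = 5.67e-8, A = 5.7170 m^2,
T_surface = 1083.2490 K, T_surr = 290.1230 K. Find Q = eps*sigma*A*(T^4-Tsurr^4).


T^4 = 1.3769e+12
Tsurr^4 = 7.0848e+09
Q = 0.6500 * 5.67e-8 * 5.7170 * 1.3698e+12 = 288627.3131 W

288627.3131 W


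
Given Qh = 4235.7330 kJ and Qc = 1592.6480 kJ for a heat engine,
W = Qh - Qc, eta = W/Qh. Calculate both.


W = 4235.7330 - 1592.6480 = 2643.0850 kJ
eta = 2643.0850 / 4235.7330 = 0.6240 = 62.3997%

W = 2643.0850 kJ, eta = 62.3997%


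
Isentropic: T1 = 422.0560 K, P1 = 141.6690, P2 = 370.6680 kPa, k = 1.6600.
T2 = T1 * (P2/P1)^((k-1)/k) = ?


(k-1)/k = 0.3976
(P2/P1)^exp = 1.4658
T2 = 422.0560 * 1.4658 = 618.6538 K

618.6538 K


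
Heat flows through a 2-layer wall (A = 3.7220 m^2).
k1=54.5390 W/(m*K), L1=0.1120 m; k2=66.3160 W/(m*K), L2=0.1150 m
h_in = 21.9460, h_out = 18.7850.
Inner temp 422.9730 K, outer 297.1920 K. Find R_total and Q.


R_conv_in = 1/(21.9460*3.7220) = 0.0122
R_1 = 0.1120/(54.5390*3.7220) = 0.0006
R_2 = 0.1150/(66.3160*3.7220) = 0.0005
R_conv_out = 1/(18.7850*3.7220) = 0.0143
R_total = 0.0276 K/W
Q = 125.7810 / 0.0276 = 4563.4640 W

R_total = 0.0276 K/W, Q = 4563.4640 W


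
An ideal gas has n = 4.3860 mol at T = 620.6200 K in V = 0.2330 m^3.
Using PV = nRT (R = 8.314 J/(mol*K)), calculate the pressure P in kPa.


P = nRT/V = 4.3860 * 8.314 * 620.6200 / 0.2330
= 22631.0349 / 0.2330 = 97128.9052 Pa = 97.1289 kPa

97.1289 kPa


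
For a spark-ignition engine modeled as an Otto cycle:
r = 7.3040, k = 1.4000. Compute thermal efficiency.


r^(k-1) = 2.2153
eta = 1 - 1/2.2153 = 0.5486 = 54.8585%

54.8585%


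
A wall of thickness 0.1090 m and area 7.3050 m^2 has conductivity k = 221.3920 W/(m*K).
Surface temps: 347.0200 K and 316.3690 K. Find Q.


dT = 30.6510 K
Q = 221.3920 * 7.3050 * 30.6510 / 0.1090 = 454778.8865 W

454778.8865 W


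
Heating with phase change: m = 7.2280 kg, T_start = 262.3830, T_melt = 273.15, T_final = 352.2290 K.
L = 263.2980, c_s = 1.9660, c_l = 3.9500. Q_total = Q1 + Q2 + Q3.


Q1 (sensible, solid) = 7.2280 * 1.9660 * 10.7670 = 153.0017 kJ
Q2 (latent) = 7.2280 * 263.2980 = 1903.1179 kJ
Q3 (sensible, liquid) = 7.2280 * 3.9500 * 79.0790 = 2257.7529 kJ
Q_total = 4313.8726 kJ

4313.8726 kJ


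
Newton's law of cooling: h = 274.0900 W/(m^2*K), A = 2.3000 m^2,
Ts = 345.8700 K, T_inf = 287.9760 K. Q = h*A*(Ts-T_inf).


dT = 57.8940 K
Q = 274.0900 * 2.3000 * 57.8940 = 36496.7829 W

36496.7829 W


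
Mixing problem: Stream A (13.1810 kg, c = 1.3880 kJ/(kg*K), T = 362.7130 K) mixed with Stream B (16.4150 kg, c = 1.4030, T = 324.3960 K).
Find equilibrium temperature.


num = 14106.8364
den = 41.3255
Tf = 341.3593 K

341.3593 K


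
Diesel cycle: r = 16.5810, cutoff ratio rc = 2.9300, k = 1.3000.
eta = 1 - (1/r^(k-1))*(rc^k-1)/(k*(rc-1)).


r^(k-1) = 2.3221
rc^k = 4.0451
eta = 0.4773 = 47.7344%

47.7344%


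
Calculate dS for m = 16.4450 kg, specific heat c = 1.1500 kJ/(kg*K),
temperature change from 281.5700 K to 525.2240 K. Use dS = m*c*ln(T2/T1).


T2/T1 = 1.8653
ln(T2/T1) = 0.6234
dS = 16.4450 * 1.1500 * 0.6234 = 11.7904 kJ/K

11.7904 kJ/K


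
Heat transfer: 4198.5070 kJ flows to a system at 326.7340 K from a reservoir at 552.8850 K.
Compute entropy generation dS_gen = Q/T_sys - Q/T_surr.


dS_sys = 4198.5070/326.7340 = 12.8499 kJ/K
dS_surr = -4198.5070/552.8850 = -7.5938 kJ/K
dS_gen = 12.8499 - 7.5938 = 5.2561 kJ/K (irreversible)

dS_gen = 5.2561 kJ/K, irreversible


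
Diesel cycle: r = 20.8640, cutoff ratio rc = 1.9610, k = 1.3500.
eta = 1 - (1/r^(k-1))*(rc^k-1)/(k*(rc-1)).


r^(k-1) = 2.8959
rc^k = 2.4822
eta = 0.6055 = 60.5476%

60.5476%


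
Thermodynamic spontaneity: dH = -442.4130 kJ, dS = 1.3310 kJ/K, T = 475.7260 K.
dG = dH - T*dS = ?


T*dS = 475.7260 * 1.3310 = 633.1913 kJ
dG = -442.4130 - 633.1913 = -1075.6043 kJ (spontaneous)

dG = -1075.6043 kJ, spontaneous


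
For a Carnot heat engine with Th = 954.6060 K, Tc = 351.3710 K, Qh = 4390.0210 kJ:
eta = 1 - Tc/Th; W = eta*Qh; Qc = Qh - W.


eta = 1 - 351.3710/954.6060 = 0.6319
W = 0.6319 * 4390.0210 = 2774.1438 kJ
Qc = 4390.0210 - 2774.1438 = 1615.8772 kJ

eta = 63.1920%, W = 2774.1438 kJ, Qc = 1615.8772 kJ


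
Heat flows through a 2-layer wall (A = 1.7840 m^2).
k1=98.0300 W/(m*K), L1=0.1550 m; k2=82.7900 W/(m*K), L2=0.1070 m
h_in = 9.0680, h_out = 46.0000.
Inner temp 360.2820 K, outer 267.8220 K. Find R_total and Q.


R_conv_in = 1/(9.0680*1.7840) = 0.0618
R_1 = 0.1550/(98.0300*1.7840) = 0.0009
R_2 = 0.1070/(82.7900*1.7840) = 0.0007
R_conv_out = 1/(46.0000*1.7840) = 0.0122
R_total = 0.0756 K/W
Q = 92.4600 / 0.0756 = 1222.8327 W

R_total = 0.0756 K/W, Q = 1222.8327 W


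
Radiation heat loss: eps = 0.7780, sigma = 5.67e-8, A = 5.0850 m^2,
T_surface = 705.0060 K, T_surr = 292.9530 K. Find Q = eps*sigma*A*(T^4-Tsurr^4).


T^4 = 2.4704e+11
Tsurr^4 = 7.3653e+09
Q = 0.7780 * 5.67e-8 * 5.0850 * 2.3968e+11 = 53762.5500 W

53762.5500 W


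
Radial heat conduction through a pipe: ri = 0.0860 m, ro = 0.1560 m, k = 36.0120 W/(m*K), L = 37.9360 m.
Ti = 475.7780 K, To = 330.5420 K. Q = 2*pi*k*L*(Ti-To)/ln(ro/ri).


dT = 145.2360 K
ln(ro/ri) = 0.5955
Q = 2*pi*36.0120*37.9360*145.2360 / 0.5955 = 2093460.6747 W

2093460.6747 W


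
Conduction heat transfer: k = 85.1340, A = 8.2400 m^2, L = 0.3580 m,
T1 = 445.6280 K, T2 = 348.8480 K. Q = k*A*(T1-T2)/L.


dT = 96.7800 K
Q = 85.1340 * 8.2400 * 96.7800 / 0.3580 = 189641.2643 W

189641.2643 W


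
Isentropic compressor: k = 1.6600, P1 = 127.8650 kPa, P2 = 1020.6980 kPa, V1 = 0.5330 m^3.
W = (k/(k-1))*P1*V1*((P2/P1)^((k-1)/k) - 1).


(k-1)/k = 0.3976
(P2/P1)^exp = 2.2839
W = 2.5152 * 127.8650 * 0.5330 * (2.2839 - 1) = 220.0834 kJ

220.0834 kJ


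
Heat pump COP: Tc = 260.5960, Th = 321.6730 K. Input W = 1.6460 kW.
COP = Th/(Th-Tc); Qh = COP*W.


COP = 321.6730 / 61.0770 = 5.2667
Qh = 5.2667 * 1.6460 = 8.6690 kW

COP = 5.2667, Qh = 8.6690 kW


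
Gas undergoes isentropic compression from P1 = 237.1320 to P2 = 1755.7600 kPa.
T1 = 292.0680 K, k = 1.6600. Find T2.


(k-1)/k = 0.3976
(P2/P1)^exp = 2.2166
T2 = 292.0680 * 2.2166 = 647.4092 K

647.4092 K


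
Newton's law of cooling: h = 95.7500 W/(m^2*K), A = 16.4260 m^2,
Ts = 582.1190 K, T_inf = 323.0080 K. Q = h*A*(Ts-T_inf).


dT = 259.1110 K
Q = 95.7500 * 16.4260 * 259.1110 = 407527.0601 W

407527.0601 W


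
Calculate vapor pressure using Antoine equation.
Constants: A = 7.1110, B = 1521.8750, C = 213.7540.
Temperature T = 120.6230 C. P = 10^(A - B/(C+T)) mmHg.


C+T = 334.3770
B/(C+T) = 4.5514
log10(P) = 7.1110 - 4.5514 = 2.5596
P = 10^2.5596 = 362.7650 mmHg

362.7650 mmHg


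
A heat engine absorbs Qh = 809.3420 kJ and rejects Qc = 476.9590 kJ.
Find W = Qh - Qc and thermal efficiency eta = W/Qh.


W = 809.3420 - 476.9590 = 332.3830 kJ
eta = 332.3830 / 809.3420 = 0.4107 = 41.0683%

W = 332.3830 kJ, eta = 41.0683%


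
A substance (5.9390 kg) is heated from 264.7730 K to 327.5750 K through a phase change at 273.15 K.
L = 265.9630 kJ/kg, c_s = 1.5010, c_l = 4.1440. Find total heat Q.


Q1 (sensible, solid) = 5.9390 * 1.5010 * 8.3770 = 74.6763 kJ
Q2 (latent) = 5.9390 * 265.9630 = 1579.5543 kJ
Q3 (sensible, liquid) = 5.9390 * 4.1440 * 54.4250 = 1339.4654 kJ
Q_total = 2993.6959 kJ

2993.6959 kJ


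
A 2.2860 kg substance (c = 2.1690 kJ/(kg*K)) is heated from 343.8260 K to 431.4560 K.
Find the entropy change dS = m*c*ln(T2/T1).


T2/T1 = 1.2549
ln(T2/T1) = 0.2270
dS = 2.2860 * 2.1690 * 0.2270 = 1.1257 kJ/K

1.1257 kJ/K


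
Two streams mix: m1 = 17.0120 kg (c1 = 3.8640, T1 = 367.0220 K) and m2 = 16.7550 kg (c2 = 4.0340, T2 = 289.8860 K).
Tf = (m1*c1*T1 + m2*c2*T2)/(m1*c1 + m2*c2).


num = 43719.2583
den = 133.3240
Tf = 327.9173 K

327.9173 K


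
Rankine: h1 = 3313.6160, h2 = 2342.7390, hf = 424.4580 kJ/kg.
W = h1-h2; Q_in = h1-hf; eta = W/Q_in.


W = 970.8770 kJ/kg
Q_in = 2889.1580 kJ/kg
eta = 0.3360 = 33.6042%

eta = 33.6042%


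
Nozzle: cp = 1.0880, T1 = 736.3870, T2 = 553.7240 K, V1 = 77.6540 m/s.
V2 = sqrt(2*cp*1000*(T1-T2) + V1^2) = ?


dT = 182.6630 K
2*cp*1000*dT = 397474.6880
V1^2 = 6030.1437
V2 = sqrt(403504.8317) = 635.2203 m/s

635.2203 m/s


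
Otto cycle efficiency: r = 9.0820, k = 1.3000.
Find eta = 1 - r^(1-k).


r^(k-1) = 1.9384
eta = 1 - 1/1.9384 = 0.4841 = 48.4124%

48.4124%


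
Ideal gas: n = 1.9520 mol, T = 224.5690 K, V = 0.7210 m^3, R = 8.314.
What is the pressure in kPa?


P = nRT/V = 1.9520 * 8.314 * 224.5690 / 0.7210
= 3644.5141 / 0.7210 = 5054.8046 Pa = 5.0548 kPa

5.0548 kPa


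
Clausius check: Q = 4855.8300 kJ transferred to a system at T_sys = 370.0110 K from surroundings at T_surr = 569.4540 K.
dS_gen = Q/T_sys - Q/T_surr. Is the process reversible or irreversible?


dS_sys = 4855.8300/370.0110 = 13.1235 kJ/K
dS_surr = -4855.8300/569.4540 = -8.5272 kJ/K
dS_gen = 13.1235 - 8.5272 = 4.5963 kJ/K (irreversible)

dS_gen = 4.5963 kJ/K, irreversible


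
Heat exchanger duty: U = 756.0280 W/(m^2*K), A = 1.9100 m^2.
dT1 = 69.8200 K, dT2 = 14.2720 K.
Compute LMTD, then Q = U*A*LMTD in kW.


LMTD = 34.9882 K
Q = 756.0280 * 1.9100 * 34.9882 = 50523.4338 W = 50.5234 kW

50.5234 kW


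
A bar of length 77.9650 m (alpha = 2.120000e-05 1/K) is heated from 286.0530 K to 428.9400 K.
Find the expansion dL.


dT = 142.8870 K
dL = 2.120000e-05 * 77.9650 * 142.8870 = 0.236172 m
L_final = 78.201172 m

dL = 0.236172 m


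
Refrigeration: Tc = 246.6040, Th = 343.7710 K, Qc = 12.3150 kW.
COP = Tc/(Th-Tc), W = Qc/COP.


COP = 246.6040 / 97.1670 = 2.5379
W = 12.3150 / 2.5379 = 4.8524 kW

COP = 2.5379, W = 4.8524 kW


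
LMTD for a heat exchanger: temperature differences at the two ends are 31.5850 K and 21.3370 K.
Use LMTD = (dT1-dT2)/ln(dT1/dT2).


dT1/dT2 = 1.4803
ln(dT1/dT2) = 0.3922
LMTD = 10.2480 / 0.3922 = 26.1269 K

26.1269 K


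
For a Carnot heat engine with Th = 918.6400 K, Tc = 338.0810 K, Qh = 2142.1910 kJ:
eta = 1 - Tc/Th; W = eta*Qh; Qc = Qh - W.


eta = 1 - 338.0810/918.6400 = 0.6320
W = 0.6320 * 2142.1910 = 1353.8146 kJ
Qc = 2142.1910 - 1353.8146 = 788.3764 kJ

eta = 63.1977%, W = 1353.8146 kJ, Qc = 788.3764 kJ


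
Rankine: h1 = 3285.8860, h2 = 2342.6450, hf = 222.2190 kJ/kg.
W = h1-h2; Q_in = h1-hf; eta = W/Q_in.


W = 943.2410 kJ/kg
Q_in = 3063.6670 kJ/kg
eta = 0.3079 = 30.7880%

eta = 30.7880%


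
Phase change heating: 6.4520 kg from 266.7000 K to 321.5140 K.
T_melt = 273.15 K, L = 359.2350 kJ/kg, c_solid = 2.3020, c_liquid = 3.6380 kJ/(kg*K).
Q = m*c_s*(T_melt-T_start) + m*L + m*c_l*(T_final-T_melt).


Q1 (sensible, solid) = 6.4520 * 2.3020 * 6.4500 = 95.7987 kJ
Q2 (latent) = 6.4520 * 359.2350 = 2317.7842 kJ
Q3 (sensible, liquid) = 6.4520 * 3.6380 * 48.3640 = 1135.2180 kJ
Q_total = 3548.8009 kJ

3548.8009 kJ


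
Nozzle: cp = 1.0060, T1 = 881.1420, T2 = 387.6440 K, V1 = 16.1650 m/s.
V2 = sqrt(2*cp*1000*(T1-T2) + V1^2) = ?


dT = 493.4980 K
2*cp*1000*dT = 992917.9760
V1^2 = 261.3072
V2 = sqrt(993179.2832) = 996.5838 m/s

996.5838 m/s


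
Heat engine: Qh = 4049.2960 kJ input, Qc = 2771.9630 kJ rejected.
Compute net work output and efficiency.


W = 4049.2960 - 2771.9630 = 1277.3330 kJ
eta = 1277.3330 / 4049.2960 = 0.3154 = 31.5446%

W = 1277.3330 kJ, eta = 31.5446%


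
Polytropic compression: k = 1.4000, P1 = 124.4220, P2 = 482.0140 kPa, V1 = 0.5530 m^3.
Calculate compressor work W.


(k-1)/k = 0.2857
(P2/P1)^exp = 1.4725
W = 3.5000 * 124.4220 * 0.5530 * (1.4725 - 1) = 113.7796 kJ

113.7796 kJ


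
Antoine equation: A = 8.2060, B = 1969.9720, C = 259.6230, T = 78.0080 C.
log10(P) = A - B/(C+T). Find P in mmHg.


C+T = 337.6310
B/(C+T) = 5.8347
log10(P) = 8.2060 - 5.8347 = 2.3713
P = 10^2.3713 = 235.1314 mmHg

235.1314 mmHg


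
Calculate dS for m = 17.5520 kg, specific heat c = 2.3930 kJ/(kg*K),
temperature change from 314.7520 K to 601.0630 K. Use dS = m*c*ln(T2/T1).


T2/T1 = 1.9096
ln(T2/T1) = 0.6469
dS = 17.5520 * 2.3930 * 0.6469 = 27.1717 kJ/K

27.1717 kJ/K


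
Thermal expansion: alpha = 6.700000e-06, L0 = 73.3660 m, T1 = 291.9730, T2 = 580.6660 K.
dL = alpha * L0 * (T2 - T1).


dT = 288.6930 K
dL = 6.700000e-06 * 73.3660 * 288.6930 = 0.141908 m
L_final = 73.507908 m

dL = 0.141908 m


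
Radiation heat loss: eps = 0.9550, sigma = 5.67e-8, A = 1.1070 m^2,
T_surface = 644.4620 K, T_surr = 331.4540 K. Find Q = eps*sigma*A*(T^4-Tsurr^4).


T^4 = 1.7250e+11
Tsurr^4 = 1.2070e+10
Q = 0.9550 * 5.67e-8 * 1.1070 * 1.6043e+11 = 9616.5850 W

9616.5850 W


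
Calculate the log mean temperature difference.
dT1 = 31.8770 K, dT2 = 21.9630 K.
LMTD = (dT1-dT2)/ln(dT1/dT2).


dT1/dT2 = 1.4514
ln(dT1/dT2) = 0.3725
LMTD = 9.9140 / 0.3725 = 26.6129 K

26.6129 K


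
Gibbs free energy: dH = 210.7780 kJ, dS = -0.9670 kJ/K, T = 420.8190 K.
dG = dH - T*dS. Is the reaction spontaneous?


T*dS = 420.8190 * -0.9670 = -406.9320 kJ
dG = 210.7780 + 406.9320 = 617.7100 kJ (non-spontaneous)

dG = 617.7100 kJ, non-spontaneous


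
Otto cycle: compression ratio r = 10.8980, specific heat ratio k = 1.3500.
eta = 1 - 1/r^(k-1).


r^(k-1) = 2.3071
eta = 1 - 1/2.3071 = 0.5666 = 56.6560%

56.6560%


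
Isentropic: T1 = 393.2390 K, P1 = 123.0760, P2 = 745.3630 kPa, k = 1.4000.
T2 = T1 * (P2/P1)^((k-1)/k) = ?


(k-1)/k = 0.2857
(P2/P1)^exp = 1.6730
T2 = 393.2390 * 1.6730 = 657.8710 K

657.8710 K


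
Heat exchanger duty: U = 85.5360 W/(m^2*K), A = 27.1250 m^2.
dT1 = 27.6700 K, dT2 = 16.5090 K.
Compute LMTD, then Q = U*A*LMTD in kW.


LMTD = 21.6113 K
Q = 85.5360 * 27.1250 * 21.6113 = 50141.7292 W = 50.1417 kW

50.1417 kW


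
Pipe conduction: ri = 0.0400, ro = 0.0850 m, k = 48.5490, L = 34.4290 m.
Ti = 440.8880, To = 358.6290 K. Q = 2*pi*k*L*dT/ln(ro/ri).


dT = 82.2590 K
ln(ro/ri) = 0.7538
Q = 2*pi*48.5490*34.4290*82.2590 / 0.7538 = 1146114.7572 W

1146114.7572 W


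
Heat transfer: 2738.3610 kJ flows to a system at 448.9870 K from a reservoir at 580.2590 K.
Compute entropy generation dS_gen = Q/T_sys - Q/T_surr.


dS_sys = 2738.3610/448.9870 = 6.0990 kJ/K
dS_surr = -2738.3610/580.2590 = -4.7192 kJ/K
dS_gen = 6.0990 - 4.7192 = 1.3798 kJ/K (irreversible)

dS_gen = 1.3798 kJ/K, irreversible


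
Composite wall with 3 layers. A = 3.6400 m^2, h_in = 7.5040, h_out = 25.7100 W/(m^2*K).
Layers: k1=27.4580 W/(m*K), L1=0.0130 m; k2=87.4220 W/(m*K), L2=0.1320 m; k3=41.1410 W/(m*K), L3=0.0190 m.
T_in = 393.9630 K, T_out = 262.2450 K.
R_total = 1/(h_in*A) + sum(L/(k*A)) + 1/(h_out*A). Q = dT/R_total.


R_conv_in = 1/(7.5040*3.6400) = 0.0366
R_1 = 0.0130/(27.4580*3.6400) = 0.0001
R_2 = 0.1320/(87.4220*3.6400) = 0.0004
R_3 = 0.0190/(41.1410*3.6400) = 0.0001
R_conv_out = 1/(25.7100*3.6400) = 0.0107
R_total = 0.0480 K/W
Q = 131.7180 / 0.0480 = 2745.9666 W

R_total = 0.0480 K/W, Q = 2745.9666 W


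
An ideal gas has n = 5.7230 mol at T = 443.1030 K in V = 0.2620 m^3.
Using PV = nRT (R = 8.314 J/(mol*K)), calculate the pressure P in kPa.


P = nRT/V = 5.7230 * 8.314 * 443.1030 / 0.2620
= 21083.2936 / 0.2620 = 80470.5862 Pa = 80.4706 kPa

80.4706 kPa


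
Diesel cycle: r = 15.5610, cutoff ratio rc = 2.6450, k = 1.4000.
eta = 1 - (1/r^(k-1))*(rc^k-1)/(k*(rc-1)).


r^(k-1) = 2.9979
rc^k = 3.9030
eta = 0.5795 = 57.9530%

57.9530%


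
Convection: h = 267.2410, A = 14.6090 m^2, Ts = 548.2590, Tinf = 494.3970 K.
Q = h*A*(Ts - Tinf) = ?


dT = 53.8620 K
Q = 267.2410 * 14.6090 * 53.8620 = 210283.9144 W

210283.9144 W


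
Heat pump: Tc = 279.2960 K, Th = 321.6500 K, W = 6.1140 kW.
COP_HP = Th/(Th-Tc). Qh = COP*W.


COP = 321.6500 / 42.3540 = 7.5943
Qh = 7.5943 * 6.1140 = 46.4317 kW

COP = 7.5943, Qh = 46.4317 kW


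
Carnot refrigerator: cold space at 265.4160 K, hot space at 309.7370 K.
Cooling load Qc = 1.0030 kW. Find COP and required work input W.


COP = 265.4160 / 44.3210 = 5.9885
W = 1.0030 / 5.9885 = 0.1675 kW

COP = 5.9885, W = 0.1675 kW


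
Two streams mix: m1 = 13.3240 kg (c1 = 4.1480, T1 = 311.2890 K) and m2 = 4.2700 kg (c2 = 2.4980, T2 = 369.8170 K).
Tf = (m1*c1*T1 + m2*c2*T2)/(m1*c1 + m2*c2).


num = 21148.9437
den = 65.9344
Tf = 320.7573 K

320.7573 K


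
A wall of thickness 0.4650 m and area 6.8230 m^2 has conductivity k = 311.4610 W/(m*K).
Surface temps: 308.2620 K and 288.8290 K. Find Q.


dT = 19.4330 K
Q = 311.4610 * 6.8230 * 19.4330 / 0.4650 = 88810.8328 W

88810.8328 W


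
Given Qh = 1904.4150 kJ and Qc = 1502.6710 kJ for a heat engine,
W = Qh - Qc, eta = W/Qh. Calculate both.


W = 1904.4150 - 1502.6710 = 401.7440 kJ
eta = 401.7440 / 1904.4150 = 0.2110 = 21.0954%

W = 401.7440 kJ, eta = 21.0954%


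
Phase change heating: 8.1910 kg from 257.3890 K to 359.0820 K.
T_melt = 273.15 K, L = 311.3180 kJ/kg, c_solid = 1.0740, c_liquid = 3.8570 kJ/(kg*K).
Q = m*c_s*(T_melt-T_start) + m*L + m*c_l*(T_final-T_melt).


Q1 (sensible, solid) = 8.1910 * 1.0740 * 15.7610 = 138.6516 kJ
Q2 (latent) = 8.1910 * 311.3180 = 2550.0057 kJ
Q3 (sensible, liquid) = 8.1910 * 3.8570 * 85.9320 = 2714.8228 kJ
Q_total = 5403.4801 kJ

5403.4801 kJ


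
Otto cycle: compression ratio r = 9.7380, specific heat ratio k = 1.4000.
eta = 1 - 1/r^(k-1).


r^(k-1) = 2.4854
eta = 1 - 1/2.4854 = 0.5976 = 59.7643%

59.7643%


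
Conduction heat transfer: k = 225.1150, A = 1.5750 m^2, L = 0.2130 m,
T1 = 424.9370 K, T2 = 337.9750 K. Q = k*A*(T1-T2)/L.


dT = 86.9620 K
Q = 225.1150 * 1.5750 * 86.9620 / 0.2130 = 144755.4448 W

144755.4448 W


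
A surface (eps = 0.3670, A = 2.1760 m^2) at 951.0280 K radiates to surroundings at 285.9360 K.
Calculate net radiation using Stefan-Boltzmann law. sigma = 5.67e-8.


T^4 = 8.1804e+11
Tsurr^4 = 6.6846e+09
Q = 0.3670 * 5.67e-8 * 2.1760 * 8.1135e+11 = 36738.1945 W

36738.1945 W


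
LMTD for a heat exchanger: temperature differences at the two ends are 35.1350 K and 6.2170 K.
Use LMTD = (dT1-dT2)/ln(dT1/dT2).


dT1/dT2 = 5.6514
ln(dT1/dT2) = 1.7319
LMTD = 28.9180 / 1.7319 = 16.6972 K

16.6972 K


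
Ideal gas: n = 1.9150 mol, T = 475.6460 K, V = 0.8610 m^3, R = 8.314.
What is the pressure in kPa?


P = nRT/V = 1.9150 * 8.314 * 475.6460 / 0.8610
= 7572.9074 / 0.8610 = 8795.4790 Pa = 8.7955 kPa

8.7955 kPa


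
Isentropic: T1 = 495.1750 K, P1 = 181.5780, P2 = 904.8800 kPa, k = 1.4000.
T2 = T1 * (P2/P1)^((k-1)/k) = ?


(k-1)/k = 0.2857
(P2/P1)^exp = 1.5823
T2 = 495.1750 * 1.5823 = 783.5241 K

783.5241 K


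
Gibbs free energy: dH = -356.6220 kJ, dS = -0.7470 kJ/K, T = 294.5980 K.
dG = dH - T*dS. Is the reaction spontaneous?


T*dS = 294.5980 * -0.7470 = -220.0647 kJ
dG = -356.6220 + 220.0647 = -136.5573 kJ (spontaneous)

dG = -136.5573 kJ, spontaneous


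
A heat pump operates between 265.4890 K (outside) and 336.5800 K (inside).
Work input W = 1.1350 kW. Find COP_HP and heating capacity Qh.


COP = 336.5800 / 71.0910 = 4.7345
Qh = 4.7345 * 1.1350 = 5.3737 kW

COP = 4.7345, Qh = 5.3737 kW


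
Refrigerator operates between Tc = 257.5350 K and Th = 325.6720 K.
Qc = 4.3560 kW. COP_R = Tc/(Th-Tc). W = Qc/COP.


COP = 257.5350 / 68.1370 = 3.7797
W = 4.3560 / 3.7797 = 1.1525 kW

COP = 3.7797, W = 1.1525 kW


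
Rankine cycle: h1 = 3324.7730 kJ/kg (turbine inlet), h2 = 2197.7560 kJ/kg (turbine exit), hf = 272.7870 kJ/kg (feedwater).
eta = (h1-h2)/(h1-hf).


W = 1127.0170 kJ/kg
Q_in = 3051.9860 kJ/kg
eta = 0.3693 = 36.9273%

eta = 36.9273%


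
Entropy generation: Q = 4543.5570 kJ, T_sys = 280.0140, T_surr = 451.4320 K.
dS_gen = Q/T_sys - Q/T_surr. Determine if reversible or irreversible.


dS_sys = 4543.5570/280.0140 = 16.2262 kJ/K
dS_surr = -4543.5570/451.4320 = -10.0648 kJ/K
dS_gen = 16.2262 - 10.0648 = 6.1614 kJ/K (irreversible)

dS_gen = 6.1614 kJ/K, irreversible


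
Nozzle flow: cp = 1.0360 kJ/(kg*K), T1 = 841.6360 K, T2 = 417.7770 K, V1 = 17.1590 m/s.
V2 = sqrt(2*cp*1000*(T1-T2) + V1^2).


dT = 423.8590 K
2*cp*1000*dT = 878235.8480
V1^2 = 294.4313
V2 = sqrt(878530.2793) = 937.2995 m/s

937.2995 m/s


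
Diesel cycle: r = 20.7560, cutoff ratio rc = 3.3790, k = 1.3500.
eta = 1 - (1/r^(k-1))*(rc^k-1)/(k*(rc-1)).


r^(k-1) = 2.8907
rc^k = 5.1744
eta = 0.5504 = 55.0354%

55.0354%


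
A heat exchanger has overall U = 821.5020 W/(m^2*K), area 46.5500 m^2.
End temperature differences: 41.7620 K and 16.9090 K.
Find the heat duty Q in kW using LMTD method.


LMTD = 27.4880 K
Q = 821.5020 * 46.5500 * 27.4880 = 1051165.4008 W = 1051.1654 kW

1051.1654 kW


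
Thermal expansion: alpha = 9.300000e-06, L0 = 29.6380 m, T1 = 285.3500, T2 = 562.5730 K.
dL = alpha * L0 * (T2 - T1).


dT = 277.2230 K
dL = 9.300000e-06 * 29.6380 * 277.2230 = 0.076412 m
L_final = 29.714412 m

dL = 0.076412 m


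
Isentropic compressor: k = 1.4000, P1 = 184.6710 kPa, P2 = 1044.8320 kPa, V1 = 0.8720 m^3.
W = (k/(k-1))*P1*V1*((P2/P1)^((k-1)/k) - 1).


(k-1)/k = 0.2857
(P2/P1)^exp = 1.6407
W = 3.5000 * 184.6710 * 0.8720 * (1.6407 - 1) = 361.1365 kJ

361.1365 kJ


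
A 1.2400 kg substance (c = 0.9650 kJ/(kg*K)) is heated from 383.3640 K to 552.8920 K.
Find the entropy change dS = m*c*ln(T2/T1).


T2/T1 = 1.4422
ln(T2/T1) = 0.3662
dS = 1.2400 * 0.9650 * 0.3662 = 0.4382 kJ/K

0.4382 kJ/K


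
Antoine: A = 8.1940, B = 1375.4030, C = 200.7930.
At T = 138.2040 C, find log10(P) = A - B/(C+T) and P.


C+T = 338.9970
B/(C+T) = 4.0573
log10(P) = 8.1940 - 4.0573 = 4.1367
P = 10^4.1367 = 13700.2378 mmHg

13700.2378 mmHg


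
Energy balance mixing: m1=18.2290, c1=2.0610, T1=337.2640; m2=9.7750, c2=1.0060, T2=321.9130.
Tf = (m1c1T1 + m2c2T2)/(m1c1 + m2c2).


num = 15836.5778
den = 47.4036
Tf = 334.0795 K

334.0795 K


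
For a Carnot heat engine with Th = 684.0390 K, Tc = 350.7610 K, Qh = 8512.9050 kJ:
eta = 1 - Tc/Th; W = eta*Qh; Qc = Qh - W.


eta = 1 - 350.7610/684.0390 = 0.4872
W = 0.4872 * 8512.9050 = 4147.6640 kJ
Qc = 8512.9050 - 4147.6640 = 4365.2410 kJ

eta = 48.7221%, W = 4147.6640 kJ, Qc = 4365.2410 kJ


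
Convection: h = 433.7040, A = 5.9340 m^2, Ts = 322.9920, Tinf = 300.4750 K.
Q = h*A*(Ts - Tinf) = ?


dT = 22.5170 K
Q = 433.7040 * 5.9340 * 22.5170 = 57949.7408 W

57949.7408 W


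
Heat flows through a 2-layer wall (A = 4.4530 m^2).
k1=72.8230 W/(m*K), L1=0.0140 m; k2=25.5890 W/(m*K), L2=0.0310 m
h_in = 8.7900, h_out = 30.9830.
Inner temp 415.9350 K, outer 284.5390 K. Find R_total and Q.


R_conv_in = 1/(8.7900*4.4530) = 0.0255
R_1 = 0.0140/(72.8230*4.4530) = 4.3172e-05
R_2 = 0.0310/(25.5890*4.4530) = 0.0003
R_conv_out = 1/(30.9830*4.4530) = 0.0072
R_total = 0.0331 K/W
Q = 131.3960 / 0.0331 = 3968.2997 W

R_total = 0.0331 K/W, Q = 3968.2997 W


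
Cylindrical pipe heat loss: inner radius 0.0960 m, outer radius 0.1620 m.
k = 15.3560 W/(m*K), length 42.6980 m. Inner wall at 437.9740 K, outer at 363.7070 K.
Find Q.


dT = 74.2670 K
ln(ro/ri) = 0.5232
Q = 2*pi*15.3560*42.6980*74.2670 / 0.5232 = 584727.7289 W

584727.7289 W


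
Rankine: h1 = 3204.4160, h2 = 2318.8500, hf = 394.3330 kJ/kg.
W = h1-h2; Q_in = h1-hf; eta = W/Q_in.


W = 885.5660 kJ/kg
Q_in = 2810.0830 kJ/kg
eta = 0.3151 = 31.5139%

eta = 31.5139%


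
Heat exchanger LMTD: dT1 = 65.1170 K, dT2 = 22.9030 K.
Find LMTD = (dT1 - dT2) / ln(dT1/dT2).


dT1/dT2 = 2.8432
ln(dT1/dT2) = 1.0449
LMTD = 42.2140 / 1.0449 = 40.3994 K

40.3994 K


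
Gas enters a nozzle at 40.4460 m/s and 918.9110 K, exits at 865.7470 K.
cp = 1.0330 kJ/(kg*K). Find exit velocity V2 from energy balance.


dT = 53.1640 K
2*cp*1000*dT = 109836.8240
V1^2 = 1635.8789
V2 = sqrt(111472.7029) = 333.8753 m/s

333.8753 m/s


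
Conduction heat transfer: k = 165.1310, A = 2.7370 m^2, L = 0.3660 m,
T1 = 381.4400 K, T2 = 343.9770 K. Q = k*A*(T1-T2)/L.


dT = 37.4630 K
Q = 165.1310 * 2.7370 * 37.4630 / 0.3660 = 46262.0502 W

46262.0502 W


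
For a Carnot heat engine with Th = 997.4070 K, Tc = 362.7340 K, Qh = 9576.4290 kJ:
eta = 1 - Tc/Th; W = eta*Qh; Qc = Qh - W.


eta = 1 - 362.7340/997.4070 = 0.6363
W = 0.6363 * 9576.4290 = 6093.7019 kJ
Qc = 9576.4290 - 6093.7019 = 3482.7271 kJ

eta = 63.6323%, W = 6093.7019 kJ, Qc = 3482.7271 kJ


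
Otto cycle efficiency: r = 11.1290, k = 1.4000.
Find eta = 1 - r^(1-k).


r^(k-1) = 2.6217
eta = 1 - 1/2.6217 = 0.6186 = 61.8568%

61.8568%


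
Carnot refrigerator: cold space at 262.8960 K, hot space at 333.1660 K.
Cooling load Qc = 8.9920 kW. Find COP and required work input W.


COP = 262.8960 / 70.2700 = 3.7412
W = 8.9920 / 3.7412 = 2.4035 kW

COP = 3.7412, W = 2.4035 kW


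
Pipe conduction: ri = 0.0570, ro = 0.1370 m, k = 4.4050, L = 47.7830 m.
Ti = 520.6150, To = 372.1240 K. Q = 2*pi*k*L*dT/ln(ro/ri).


dT = 148.4910 K
ln(ro/ri) = 0.8769
Q = 2*pi*4.4050*47.7830*148.4910 / 0.8769 = 223941.4922 W

223941.4922 W


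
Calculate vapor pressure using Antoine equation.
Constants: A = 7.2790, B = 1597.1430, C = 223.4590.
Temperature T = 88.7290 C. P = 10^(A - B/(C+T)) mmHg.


C+T = 312.1880
B/(C+T) = 5.1160
log10(P) = 7.2790 - 5.1160 = 2.1630
P = 10^2.1630 = 145.5575 mmHg

145.5575 mmHg


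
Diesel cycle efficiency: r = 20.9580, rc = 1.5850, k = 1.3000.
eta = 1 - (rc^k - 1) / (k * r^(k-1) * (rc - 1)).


r^(k-1) = 2.4912
rc^k = 1.8199
eta = 0.5673 = 56.7251%

56.7251%


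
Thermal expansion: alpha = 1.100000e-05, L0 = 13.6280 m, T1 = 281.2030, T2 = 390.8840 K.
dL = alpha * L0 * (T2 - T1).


dT = 109.6810 K
dL = 1.100000e-05 * 13.6280 * 109.6810 = 0.016442 m
L_final = 13.644442 m

dL = 0.016442 m


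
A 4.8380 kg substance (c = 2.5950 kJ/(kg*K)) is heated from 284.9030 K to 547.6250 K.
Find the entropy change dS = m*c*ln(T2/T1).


T2/T1 = 1.9221
ln(T2/T1) = 0.6534
dS = 4.8380 * 2.5950 * 0.6534 = 8.2037 kJ/K

8.2037 kJ/K


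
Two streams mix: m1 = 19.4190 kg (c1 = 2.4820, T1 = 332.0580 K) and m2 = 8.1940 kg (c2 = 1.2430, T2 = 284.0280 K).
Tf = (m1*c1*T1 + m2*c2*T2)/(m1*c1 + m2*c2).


num = 18897.3830
den = 58.3831
Tf = 323.6790 K

323.6790 K


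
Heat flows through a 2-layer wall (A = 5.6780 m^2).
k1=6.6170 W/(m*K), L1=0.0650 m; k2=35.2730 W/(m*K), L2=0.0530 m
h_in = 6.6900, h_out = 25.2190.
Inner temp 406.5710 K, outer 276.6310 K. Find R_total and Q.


R_conv_in = 1/(6.6900*5.6780) = 0.0263
R_1 = 0.0650/(6.6170*5.6780) = 0.0017
R_2 = 0.0530/(35.2730*5.6780) = 0.0003
R_conv_out = 1/(25.2190*5.6780) = 0.0070
R_total = 0.0353 K/W
Q = 129.9400 / 0.0353 = 3680.6191 W

R_total = 0.0353 K/W, Q = 3680.6191 W


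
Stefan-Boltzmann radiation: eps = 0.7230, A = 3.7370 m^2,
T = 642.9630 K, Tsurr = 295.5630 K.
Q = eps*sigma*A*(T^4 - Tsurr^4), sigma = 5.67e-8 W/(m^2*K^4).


T^4 = 1.7090e+11
Tsurr^4 = 7.6313e+09
Q = 0.7230 * 5.67e-8 * 3.7370 * 1.6327e+11 = 25012.0483 W

25012.0483 W


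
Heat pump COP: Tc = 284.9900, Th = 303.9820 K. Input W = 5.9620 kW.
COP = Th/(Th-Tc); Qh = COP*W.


COP = 303.9820 / 18.9920 = 16.0058
Qh = 16.0058 * 5.9620 = 95.4265 kW

COP = 16.0058, Qh = 95.4265 kW


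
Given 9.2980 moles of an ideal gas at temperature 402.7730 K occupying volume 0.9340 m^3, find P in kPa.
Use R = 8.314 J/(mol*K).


P = nRT/V = 9.2980 * 8.314 * 402.7730 / 0.9340
= 31135.7916 / 0.9340 = 33335.9653 Pa = 33.3360 kPa

33.3360 kPa


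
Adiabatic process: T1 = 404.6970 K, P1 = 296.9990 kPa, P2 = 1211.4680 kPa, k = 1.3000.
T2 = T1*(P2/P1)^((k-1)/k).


(k-1)/k = 0.2308
(P2/P1)^exp = 1.3832
T2 = 404.6970 * 1.3832 = 559.7934 K

559.7934 K


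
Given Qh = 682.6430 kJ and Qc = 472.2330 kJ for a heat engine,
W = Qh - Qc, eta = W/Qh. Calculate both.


W = 682.6430 - 472.2330 = 210.4100 kJ
eta = 210.4100 / 682.6430 = 0.3082 = 30.8228%

W = 210.4100 kJ, eta = 30.8228%


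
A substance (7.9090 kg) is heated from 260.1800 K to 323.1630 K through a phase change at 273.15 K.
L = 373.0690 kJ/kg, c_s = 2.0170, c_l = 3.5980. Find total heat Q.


Q1 (sensible, solid) = 7.9090 * 2.0170 * 12.9700 = 206.9033 kJ
Q2 (latent) = 7.9090 * 373.0690 = 2950.6027 kJ
Q3 (sensible, liquid) = 7.9090 * 3.5980 * 50.0130 = 1423.1990 kJ
Q_total = 4580.7051 kJ

4580.7051 kJ


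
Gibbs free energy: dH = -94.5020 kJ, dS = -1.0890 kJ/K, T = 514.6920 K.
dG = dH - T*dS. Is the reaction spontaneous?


T*dS = 514.6920 * -1.0890 = -560.4996 kJ
dG = -94.5020 + 560.4996 = 465.9976 kJ (non-spontaneous)

dG = 465.9976 kJ, non-spontaneous


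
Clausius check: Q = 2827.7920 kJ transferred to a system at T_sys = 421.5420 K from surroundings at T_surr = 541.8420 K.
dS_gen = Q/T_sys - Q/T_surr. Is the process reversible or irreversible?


dS_sys = 2827.7920/421.5420 = 6.7082 kJ/K
dS_surr = -2827.7920/541.8420 = -5.2188 kJ/K
dS_gen = 6.7082 - 5.2188 = 1.4894 kJ/K (irreversible)

dS_gen = 1.4894 kJ/K, irreversible


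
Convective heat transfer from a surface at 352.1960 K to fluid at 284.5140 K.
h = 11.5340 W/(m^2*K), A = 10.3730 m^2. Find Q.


dT = 67.6820 K
Q = 11.5340 * 10.3730 * 67.6820 = 8097.6222 W

8097.6222 W


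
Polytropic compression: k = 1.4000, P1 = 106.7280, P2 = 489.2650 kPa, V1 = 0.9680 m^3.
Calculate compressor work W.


(k-1)/k = 0.2857
(P2/P1)^exp = 1.5450
W = 3.5000 * 106.7280 * 0.9680 * (1.5450 - 1) = 197.0749 kJ

197.0749 kJ


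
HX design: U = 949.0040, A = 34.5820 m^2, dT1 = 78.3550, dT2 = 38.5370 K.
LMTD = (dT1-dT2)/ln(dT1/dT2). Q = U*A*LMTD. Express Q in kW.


LMTD = 56.1109 K
Q = 949.0040 * 34.5820 * 56.1109 = 1841471.6380 W = 1841.4716 kW

1841.4716 kW


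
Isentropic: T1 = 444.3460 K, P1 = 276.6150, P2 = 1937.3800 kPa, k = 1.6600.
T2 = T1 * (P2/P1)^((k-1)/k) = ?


(k-1)/k = 0.3976
(P2/P1)^exp = 2.1682
T2 = 444.3460 * 2.1682 = 963.4295 K

963.4295 K


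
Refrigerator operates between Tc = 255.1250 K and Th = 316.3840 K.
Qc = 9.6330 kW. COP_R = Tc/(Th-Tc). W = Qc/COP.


COP = 255.1250 / 61.2590 = 4.1647
W = 9.6330 / 4.1647 = 2.3130 kW

COP = 4.1647, W = 2.3130 kW


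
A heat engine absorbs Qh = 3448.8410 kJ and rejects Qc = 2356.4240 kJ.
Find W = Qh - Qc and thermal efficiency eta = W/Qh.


W = 3448.8410 - 2356.4240 = 1092.4170 kJ
eta = 1092.4170 / 3448.8410 = 0.3167 = 31.6749%

W = 1092.4170 kJ, eta = 31.6749%


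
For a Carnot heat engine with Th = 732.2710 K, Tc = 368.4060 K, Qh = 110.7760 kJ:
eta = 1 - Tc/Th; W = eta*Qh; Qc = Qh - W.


eta = 1 - 368.4060/732.2710 = 0.4969
W = 0.4969 * 110.7760 = 55.0445 kJ
Qc = 110.7760 - 55.0445 = 55.7315 kJ

eta = 49.6899%, W = 55.0445 kJ, Qc = 55.7315 kJ


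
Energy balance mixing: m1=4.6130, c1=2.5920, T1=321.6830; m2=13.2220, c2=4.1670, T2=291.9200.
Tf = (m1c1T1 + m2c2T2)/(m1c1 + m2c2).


num = 19929.9761
den = 67.0530
Tf = 297.2273 K

297.2273 K


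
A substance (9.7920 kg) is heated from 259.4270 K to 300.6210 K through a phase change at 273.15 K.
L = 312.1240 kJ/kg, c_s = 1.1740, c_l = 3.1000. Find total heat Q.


Q1 (sensible, solid) = 9.7920 * 1.1740 * 13.7230 = 157.7570 kJ
Q2 (latent) = 9.7920 * 312.1240 = 3056.3182 kJ
Q3 (sensible, liquid) = 9.7920 * 3.1000 * 27.4710 = 833.8877 kJ
Q_total = 4047.9629 kJ

4047.9629 kJ


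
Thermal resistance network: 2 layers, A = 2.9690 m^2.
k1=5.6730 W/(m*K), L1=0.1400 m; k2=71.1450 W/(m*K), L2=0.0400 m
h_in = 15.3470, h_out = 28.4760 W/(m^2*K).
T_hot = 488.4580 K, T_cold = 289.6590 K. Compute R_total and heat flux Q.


R_conv_in = 1/(15.3470*2.9690) = 0.0219
R_1 = 0.1400/(5.6730*2.9690) = 0.0083
R_2 = 0.0400/(71.1450*2.9690) = 0.0002
R_conv_out = 1/(28.4760*2.9690) = 0.0118
R_total = 0.0423 K/W
Q = 198.7990 / 0.0423 = 4702.4194 W

R_total = 0.0423 K/W, Q = 4702.4194 W


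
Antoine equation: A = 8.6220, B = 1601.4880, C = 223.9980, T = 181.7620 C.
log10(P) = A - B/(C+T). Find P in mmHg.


C+T = 405.7600
B/(C+T) = 3.9469
log10(P) = 8.6220 - 3.9469 = 4.6751
P = 10^4.6751 = 47327.6719 mmHg

47327.6719 mmHg


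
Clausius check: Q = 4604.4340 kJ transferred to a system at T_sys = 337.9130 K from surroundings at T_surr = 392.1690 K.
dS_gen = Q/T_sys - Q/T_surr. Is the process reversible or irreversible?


dS_sys = 4604.4340/337.9130 = 13.6261 kJ/K
dS_surr = -4604.4340/392.1690 = -11.7409 kJ/K
dS_gen = 13.6261 - 11.7409 = 1.8851 kJ/K (irreversible)

dS_gen = 1.8851 kJ/K, irreversible


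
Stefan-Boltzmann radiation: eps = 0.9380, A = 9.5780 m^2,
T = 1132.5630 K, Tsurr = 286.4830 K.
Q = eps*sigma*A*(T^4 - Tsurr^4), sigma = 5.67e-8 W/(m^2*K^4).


T^4 = 1.6453e+12
Tsurr^4 = 6.7359e+09
Q = 0.9380 * 5.67e-8 * 9.5780 * 1.6386e+12 = 834696.4461 W

834696.4461 W


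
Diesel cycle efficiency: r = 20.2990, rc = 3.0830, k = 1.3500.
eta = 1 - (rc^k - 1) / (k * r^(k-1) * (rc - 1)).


r^(k-1) = 2.8682
rc^k = 4.5721
eta = 0.5571 = 55.7124%

55.7124%


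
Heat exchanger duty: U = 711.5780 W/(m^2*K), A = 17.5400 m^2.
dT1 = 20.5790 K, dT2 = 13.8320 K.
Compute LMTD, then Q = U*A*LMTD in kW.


LMTD = 16.9827 K
Q = 711.5780 * 17.5400 * 16.9827 = 211962.5444 W = 211.9625 kW

211.9625 kW


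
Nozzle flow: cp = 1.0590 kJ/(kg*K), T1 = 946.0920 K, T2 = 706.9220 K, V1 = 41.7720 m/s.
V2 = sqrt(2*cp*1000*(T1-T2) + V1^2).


dT = 239.1700 K
2*cp*1000*dT = 506562.0600
V1^2 = 1744.9000
V2 = sqrt(508306.9600) = 712.9565 m/s

712.9565 m/s


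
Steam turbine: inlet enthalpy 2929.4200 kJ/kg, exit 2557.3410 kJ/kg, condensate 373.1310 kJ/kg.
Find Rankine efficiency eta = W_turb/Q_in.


W = 372.0790 kJ/kg
Q_in = 2556.2890 kJ/kg
eta = 0.1456 = 14.5554%

eta = 14.5554%


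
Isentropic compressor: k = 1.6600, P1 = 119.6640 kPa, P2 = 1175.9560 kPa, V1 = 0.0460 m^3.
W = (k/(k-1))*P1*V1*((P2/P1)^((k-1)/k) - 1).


(k-1)/k = 0.3976
(P2/P1)^exp = 2.4807
W = 2.5152 * 119.6640 * 0.0460 * (2.4807 - 1) = 20.5004 kJ

20.5004 kJ


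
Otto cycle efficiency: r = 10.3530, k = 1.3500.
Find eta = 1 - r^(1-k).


r^(k-1) = 2.2661
eta = 1 - 1/2.2661 = 0.5587 = 55.8707%

55.8707%


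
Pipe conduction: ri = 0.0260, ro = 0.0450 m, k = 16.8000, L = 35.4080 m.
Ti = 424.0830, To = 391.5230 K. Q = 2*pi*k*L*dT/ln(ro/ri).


dT = 32.5600 K
ln(ro/ri) = 0.5486
Q = 2*pi*16.8000*35.4080*32.5600 / 0.5486 = 221843.1864 W

221843.1864 W


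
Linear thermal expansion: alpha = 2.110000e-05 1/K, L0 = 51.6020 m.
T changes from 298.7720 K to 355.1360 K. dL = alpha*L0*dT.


dT = 56.3640 K
dL = 2.110000e-05 * 51.6020 * 56.3640 = 0.061369 m
L_final = 51.663369 m

dL = 0.061369 m


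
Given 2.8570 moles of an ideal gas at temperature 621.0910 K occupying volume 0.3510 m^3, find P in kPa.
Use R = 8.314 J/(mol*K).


P = nRT/V = 2.8570 * 8.314 * 621.0910 / 0.3510
= 14752.8354 / 0.3510 = 42030.8701 Pa = 42.0309 kPa

42.0309 kPa


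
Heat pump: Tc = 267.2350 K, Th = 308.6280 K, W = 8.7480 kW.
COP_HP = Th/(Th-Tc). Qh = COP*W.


COP = 308.6280 / 41.3930 = 7.4560
Qh = 7.4560 * 8.7480 = 65.2255 kW

COP = 7.4560, Qh = 65.2255 kW


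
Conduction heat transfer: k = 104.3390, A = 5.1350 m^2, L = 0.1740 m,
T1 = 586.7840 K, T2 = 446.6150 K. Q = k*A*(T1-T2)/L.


dT = 140.1690 K
Q = 104.3390 * 5.1350 * 140.1690 / 0.1740 = 431608.3566 W

431608.3566 W


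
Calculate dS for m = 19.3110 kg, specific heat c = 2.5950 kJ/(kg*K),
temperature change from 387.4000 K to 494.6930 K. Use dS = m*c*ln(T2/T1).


T2/T1 = 1.2770
ln(T2/T1) = 0.2445
dS = 19.3110 * 2.5950 * 0.2445 = 12.2514 kJ/K

12.2514 kJ/K


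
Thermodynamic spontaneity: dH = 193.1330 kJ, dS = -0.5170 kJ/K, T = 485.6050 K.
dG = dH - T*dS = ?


T*dS = 485.6050 * -0.5170 = -251.0578 kJ
dG = 193.1330 + 251.0578 = 444.1908 kJ (non-spontaneous)

dG = 444.1908 kJ, non-spontaneous


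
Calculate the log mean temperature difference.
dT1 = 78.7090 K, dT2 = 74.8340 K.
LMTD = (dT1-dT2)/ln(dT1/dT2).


dT1/dT2 = 1.0518
ln(dT1/dT2) = 0.0505
LMTD = 3.8750 / 0.0505 = 76.7552 K

76.7552 K


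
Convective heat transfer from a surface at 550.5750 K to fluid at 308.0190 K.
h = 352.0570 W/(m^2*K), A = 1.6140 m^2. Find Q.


dT = 242.5560 K
Q = 352.0570 * 1.6140 * 242.5560 = 137825.1698 W

137825.1698 W


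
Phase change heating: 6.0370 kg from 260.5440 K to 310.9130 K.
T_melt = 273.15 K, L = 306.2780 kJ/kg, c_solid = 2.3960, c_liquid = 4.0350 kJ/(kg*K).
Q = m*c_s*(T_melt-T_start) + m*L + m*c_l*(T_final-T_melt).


Q1 (sensible, solid) = 6.0370 * 2.3960 * 12.6060 = 182.3414 kJ
Q2 (latent) = 6.0370 * 306.2780 = 1849.0003 kJ
Q3 (sensible, liquid) = 6.0370 * 4.0350 * 37.7630 = 919.8801 kJ
Q_total = 2951.2217 kJ

2951.2217 kJ


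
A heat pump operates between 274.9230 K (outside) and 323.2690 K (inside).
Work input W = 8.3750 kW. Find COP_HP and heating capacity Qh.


COP = 323.2690 / 48.3460 = 6.6866
Qh = 6.6866 * 8.3750 = 56.0000 kW

COP = 6.6866, Qh = 56.0000 kW


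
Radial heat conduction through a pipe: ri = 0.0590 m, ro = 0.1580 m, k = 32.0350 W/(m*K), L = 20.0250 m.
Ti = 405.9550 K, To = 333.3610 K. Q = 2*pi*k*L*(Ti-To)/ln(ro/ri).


dT = 72.5940 K
ln(ro/ri) = 0.9851
Q = 2*pi*32.0350*20.0250*72.5940 / 0.9851 = 297040.8830 W

297040.8830 W


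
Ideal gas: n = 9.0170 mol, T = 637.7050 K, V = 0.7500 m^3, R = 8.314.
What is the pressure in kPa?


P = nRT/V = 9.0170 * 8.314 * 637.7050 / 0.7500
= 47807.0463 / 0.7500 = 63742.7284 Pa = 63.7427 kPa

63.7427 kPa


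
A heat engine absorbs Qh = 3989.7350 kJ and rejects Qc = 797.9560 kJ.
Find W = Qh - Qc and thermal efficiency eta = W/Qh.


W = 3989.7350 - 797.9560 = 3191.7790 kJ
eta = 3191.7790 / 3989.7350 = 0.8000 = 79.9998%

W = 3191.7790 kJ, eta = 79.9998%


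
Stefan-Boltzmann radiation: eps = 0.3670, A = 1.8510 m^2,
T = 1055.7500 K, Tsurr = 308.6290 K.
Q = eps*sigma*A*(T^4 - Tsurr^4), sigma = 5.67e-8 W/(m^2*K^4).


T^4 = 1.2424e+12
Tsurr^4 = 9.0729e+09
Q = 0.3670 * 5.67e-8 * 1.8510 * 1.2333e+12 = 47502.5148 W

47502.5148 W


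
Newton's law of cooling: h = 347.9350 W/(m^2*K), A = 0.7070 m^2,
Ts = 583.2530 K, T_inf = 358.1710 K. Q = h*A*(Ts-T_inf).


dT = 225.0820 K
Q = 347.9350 * 0.7070 * 225.0820 = 55367.9313 W

55367.9313 W


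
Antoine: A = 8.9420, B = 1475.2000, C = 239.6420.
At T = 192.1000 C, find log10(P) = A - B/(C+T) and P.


C+T = 431.7420
B/(C+T) = 3.4169
log10(P) = 8.9420 - 3.4169 = 5.5251
P = 10^5.5251 = 335076.9573 mmHg

335076.9573 mmHg


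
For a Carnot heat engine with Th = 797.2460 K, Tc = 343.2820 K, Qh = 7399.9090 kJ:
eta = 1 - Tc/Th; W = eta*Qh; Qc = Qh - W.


eta = 1 - 343.2820/797.2460 = 0.5694
W = 0.5694 * 7399.9090 = 4213.6208 kJ
Qc = 7399.9090 - 4213.6208 = 3186.2882 kJ

eta = 56.9415%, W = 4213.6208 kJ, Qc = 3186.2882 kJ


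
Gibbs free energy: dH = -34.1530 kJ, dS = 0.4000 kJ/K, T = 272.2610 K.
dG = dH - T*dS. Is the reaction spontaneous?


T*dS = 272.2610 * 0.4000 = 108.9044 kJ
dG = -34.1530 - 108.9044 = -143.0574 kJ (spontaneous)

dG = -143.0574 kJ, spontaneous


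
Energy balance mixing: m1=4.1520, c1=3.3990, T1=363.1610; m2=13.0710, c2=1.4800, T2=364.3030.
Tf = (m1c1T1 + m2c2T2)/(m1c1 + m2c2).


num = 12172.6340
den = 33.4577
Tf = 363.8213 K

363.8213 K


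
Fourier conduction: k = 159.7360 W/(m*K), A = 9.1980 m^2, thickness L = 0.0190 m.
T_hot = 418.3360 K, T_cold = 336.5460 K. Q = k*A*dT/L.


dT = 81.7900 K
Q = 159.7360 * 9.1980 * 81.7900 / 0.0190 = 6324742.0438 W

6324742.0438 W


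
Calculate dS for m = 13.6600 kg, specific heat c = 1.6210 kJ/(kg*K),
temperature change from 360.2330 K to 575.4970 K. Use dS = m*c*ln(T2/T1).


T2/T1 = 1.5976
ln(T2/T1) = 0.4685
dS = 13.6600 * 1.6210 * 0.4685 = 10.3736 kJ/K

10.3736 kJ/K
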